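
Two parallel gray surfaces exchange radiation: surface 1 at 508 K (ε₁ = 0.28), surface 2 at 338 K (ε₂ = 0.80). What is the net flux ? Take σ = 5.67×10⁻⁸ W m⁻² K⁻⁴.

For two large parallel gray plates, q = σ(T₁⁴ − T₂⁴) / (1/ε₁ + 1/ε₂ − 1).
1/ε₁ + 1/ε₂ − 1 = 1/0.28 + 1/0.80 − 1 = 3.821.
T₁⁴ − T₂⁴ = 6.66×10^10 − 1.31×10^10 = 5.35×10^10 K⁴.
q = 5.67×10⁻⁸ × 5.35×10^10 / 3.821 = 794 W/m².

q ≈ 794 W/m²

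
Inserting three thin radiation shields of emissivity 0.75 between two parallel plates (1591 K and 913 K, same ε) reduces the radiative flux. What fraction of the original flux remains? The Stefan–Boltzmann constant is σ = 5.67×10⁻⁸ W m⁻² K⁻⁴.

ratio ≈ 0.250

With N identical shields there are N+1 = 4 gaps in series, each with the same radiative resistance, so the flux falls to 1/(N+1) of its unshielded value.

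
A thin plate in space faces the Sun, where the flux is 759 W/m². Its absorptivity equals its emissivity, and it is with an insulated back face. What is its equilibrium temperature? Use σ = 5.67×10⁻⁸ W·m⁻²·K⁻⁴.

Absorbed flux αS = emitted flux εσT⁴ (one radiating face); with α = ε, T = (S/σ)^(1/4).
T = (759 / 5.67×10⁻⁸)^(1/4) = (1.34×10^10)^(1/4).
T = 340 K.

T ≈ 340 K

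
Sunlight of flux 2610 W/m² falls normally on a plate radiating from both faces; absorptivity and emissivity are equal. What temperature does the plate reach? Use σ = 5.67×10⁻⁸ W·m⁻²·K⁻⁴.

T ≈ 389 K

Absorbed flux αS = emitted flux 2εσT⁴ per unit area; with α = ε this gives T = (S/2σ)^(1/4).
T = (2610 / (2 × 5.67×10⁻⁸))^(1/4) = (2.30×10^10)^(1/4).
T = 389 K.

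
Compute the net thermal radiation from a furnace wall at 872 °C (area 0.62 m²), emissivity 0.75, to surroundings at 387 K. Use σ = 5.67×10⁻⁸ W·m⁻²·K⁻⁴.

Convert: 872 °C = 1145 K.
Q = εσA(T⁴ − T_s⁴). T⁴ − T_s⁴ = (1145)⁴ − (387)⁴ = 1.72×10^12 − 2.24×10^10 = 1.70×10^12 K⁴.
Q = 0.75 × 5.67×10⁻⁸ × 0.620 × 1.70×10^12 = 44700 W.

Q ≈ 44700 W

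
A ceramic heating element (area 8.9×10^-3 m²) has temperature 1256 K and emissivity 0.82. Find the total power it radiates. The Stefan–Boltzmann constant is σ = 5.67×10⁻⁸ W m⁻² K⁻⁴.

Stefan–Boltzmann: P = εσAT⁴ = 0.82 × 5.67×10⁻⁸ × 8.90×10^-3 × (1256)⁴ = 0.82 × 5.67×10⁻⁸ × 8.90×10^-3 × 2.49×10^12.
P = 1030 W.

P ≈ 1030 W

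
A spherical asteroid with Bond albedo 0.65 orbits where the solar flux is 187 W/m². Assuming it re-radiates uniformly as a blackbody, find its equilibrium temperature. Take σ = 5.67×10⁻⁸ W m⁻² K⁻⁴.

Power absorbed = (1−a)S·πR²; power emitted = 4πR²σT⁴. Equating and cancelling πR²:
T = ((1−a)S / 4σ)^(1/4) = (65.5 / (4 × 5.67×10⁻⁸))^(1/4) = (2.89×10^8)^(1/4).
T = 130 K.

T ≈ 130 K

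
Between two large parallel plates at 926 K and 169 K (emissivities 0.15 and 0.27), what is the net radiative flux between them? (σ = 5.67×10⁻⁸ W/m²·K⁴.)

For two large parallel gray plates, q = σ(T₁⁴ − T₂⁴) / (1/ε₁ + 1/ε₂ − 1).
1/ε₁ + 1/ε₂ − 1 = 1/0.15 + 1/0.27 − 1 = 9.370.
T₁⁴ − T₂⁴ = 7.35×10^11 − 8.16×10^8 = 7.34×10^11 K⁴.
q = 5.67×10⁻⁸ × 7.34×10^11 / 9.370 = 4440 W/m².

q ≈ 4440 W/m²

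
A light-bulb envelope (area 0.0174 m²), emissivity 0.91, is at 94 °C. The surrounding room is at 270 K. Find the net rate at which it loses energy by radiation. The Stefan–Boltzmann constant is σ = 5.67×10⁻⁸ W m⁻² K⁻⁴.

Q ≈ 11.5 W

Convert: 94 °C = 367 K.
Q = εσA(T⁴ − T_s⁴). T⁴ − T_s⁴ = (367)⁴ − (270)⁴ = 1.81×10^10 − 5.31×10^9 = 1.28×10^10 K⁴.
Q = 0.91 × 5.67×10⁻⁸ × 0.0174 × 1.28×10^10 = 11.5 W.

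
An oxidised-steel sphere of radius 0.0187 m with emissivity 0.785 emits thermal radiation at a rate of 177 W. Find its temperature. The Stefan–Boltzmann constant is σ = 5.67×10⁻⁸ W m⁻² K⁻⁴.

T ≈ 975 K

A = 4πr² = 4π × (0.0187)² = 4.39×10^-3 m².
From P = εσAT⁴, T = (P / εσA)^(1/4) = (177 / (0.785 × 5.67×10⁻⁸ × 4.39×10^-3))^(1/4).
T = (9.05×10^11)^(1/4) = 975 K.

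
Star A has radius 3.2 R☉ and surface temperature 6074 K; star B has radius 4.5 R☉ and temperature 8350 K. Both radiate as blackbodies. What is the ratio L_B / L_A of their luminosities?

L = 4πR²σT⁴ ∝ R²T⁴, so L_B/L_A = (4.5/3.2)² × (8350/6074)⁴ = 1.98 × 3.57 = 7.06.

L_B/L_A ≈ 7.06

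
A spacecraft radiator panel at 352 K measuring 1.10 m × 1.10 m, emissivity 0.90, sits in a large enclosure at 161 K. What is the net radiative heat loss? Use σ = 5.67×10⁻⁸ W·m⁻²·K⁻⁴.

Q ≈ 906 W

A = 1.10 × 1.10 = 1.21 m².
Q = εσA(T⁴ − T_s⁴). T⁴ − T_s⁴ = (352)⁴ − (161)⁴ = 1.54×10^10 − 6.72×10^8 = 1.47×10^10 K⁴.
Q = 0.90 × 5.67×10⁻⁸ × 1.21 × 1.47×10^10 = 906 W.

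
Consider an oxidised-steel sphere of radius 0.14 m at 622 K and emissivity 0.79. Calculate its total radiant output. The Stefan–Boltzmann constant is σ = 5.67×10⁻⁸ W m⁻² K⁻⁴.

P ≈ 1650 W

A = 4πr² = 4π × (0.14)² = 0.246 m².
Stefan–Boltzmann: P = εσAT⁴ = 0.79 × 5.67×10⁻⁸ × 0.246 × (622)⁴ = 0.79 × 5.67×10⁻⁸ × 0.246 × 1.50×10^11.
P = 1650 W.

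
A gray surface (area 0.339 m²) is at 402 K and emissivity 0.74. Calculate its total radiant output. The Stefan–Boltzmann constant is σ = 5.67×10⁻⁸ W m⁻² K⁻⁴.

Stefan–Boltzmann: P = εσAT⁴ = 0.74 × 5.67×10⁻⁸ × 0.339 × (402)⁴ = 0.74 × 5.67×10⁻⁸ × 0.339 × 2.61×10^10.
P = 371 W.

P ≈ 371 W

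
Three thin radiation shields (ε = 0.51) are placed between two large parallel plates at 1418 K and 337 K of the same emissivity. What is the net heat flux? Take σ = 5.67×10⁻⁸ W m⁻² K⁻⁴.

q ≈ 19600 W/m²

Each of the 4 gaps contributes resistance (2/ε − 1) = 2/0.51 − 1 = 2.922; total = 11.69.
q = σ(T₁⁴ − T₂⁴) / 11.69 = 5.67×10⁻⁸ × 4.03×10^12 / 11.69 = 19600 W/m².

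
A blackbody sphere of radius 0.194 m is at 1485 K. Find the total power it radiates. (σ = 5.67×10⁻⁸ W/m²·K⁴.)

P ≈ 1.30×10^5 W

A = 4πr² = 4π × (0.194)² = 0.473 m².
P = σAT⁴ = 5.67×10⁻⁸ × 0.473 × (1485)⁴ = 5.67×10⁻⁸ × 0.473 × 4.86×10^12.
P = 1.30×10^5 W.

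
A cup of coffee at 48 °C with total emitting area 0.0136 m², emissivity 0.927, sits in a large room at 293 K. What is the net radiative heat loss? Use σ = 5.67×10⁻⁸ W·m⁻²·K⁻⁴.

Convert: 48 °C = 321 K.
Q = εσA(T⁴ − T_s⁴). T⁴ − T_s⁴ = (321)⁴ − (293)⁴ = 1.06×10^10 − 7.37×10^9 = 3.25×10^9 K⁴.
Q = 0.927 × 5.67×10⁻⁸ × 0.0136 × 3.25×10^9 = 2.32 W.

Q ≈ 2.32 W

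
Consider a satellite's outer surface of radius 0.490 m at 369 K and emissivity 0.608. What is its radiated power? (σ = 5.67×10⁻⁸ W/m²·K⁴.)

P ≈ 1930 W

A = 4πr² = 4π × (0.490)² = 3.02 m².
Stefan–Boltzmann: P = εσAT⁴ = 0.608 × 5.67×10⁻⁸ × 3.02 × (369)⁴ = 0.608 × 5.67×10⁻⁸ × 3.02 × 1.85×10^10.
P = 1930 W.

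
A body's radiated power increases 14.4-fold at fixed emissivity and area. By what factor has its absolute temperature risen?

P ∝ T⁴ ⇒ T ∝ P^(1/4), so T scales by (14.4)^(1/4) = 1.95.

factor ≈ 1.95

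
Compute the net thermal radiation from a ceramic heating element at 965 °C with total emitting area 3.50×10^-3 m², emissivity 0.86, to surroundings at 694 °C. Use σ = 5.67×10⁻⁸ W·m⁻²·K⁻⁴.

Q ≈ 252 W

Convert: 965 °C = 1238 K; 694 °C = 967 K.
Q = εσA(T⁴ − T_s⁴). T⁴ − T_s⁴ = (1238)⁴ − (967)⁴ = 2.35×10^12 − 8.74×10^11 = 1.47×10^12 K⁴.
Q = 0.86 × 5.67×10⁻⁸ × 3.50×10^-3 × 1.47×10^12 = 252 W.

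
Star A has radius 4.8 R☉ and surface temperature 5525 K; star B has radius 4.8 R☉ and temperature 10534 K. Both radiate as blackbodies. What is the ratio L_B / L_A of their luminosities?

L_B/L_A ≈ 13.2

L = 4πR²σT⁴ ∝ R²T⁴, so L_B/L_A = (4.8/4.8)² × (10534/5525)⁴ = 1.00 × 13.2 = 13.2.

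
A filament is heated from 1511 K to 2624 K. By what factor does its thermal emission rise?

P ∝ T⁴, so the ratio is (2624/1511)⁴ = (1.737)⁴ = 9.09.

ratio ≈ 9.09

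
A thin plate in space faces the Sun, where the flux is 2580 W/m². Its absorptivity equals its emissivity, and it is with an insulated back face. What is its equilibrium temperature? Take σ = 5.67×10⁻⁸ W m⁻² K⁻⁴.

Absorbed flux αS = emitted flux εσT⁴ (one radiating face); with α = ε, T = (S/σ)^(1/4).
T = (2580 / 5.67×10⁻⁸)^(1/4) = (4.55×10^10)^(1/4).
T = 462 K.

T ≈ 462 K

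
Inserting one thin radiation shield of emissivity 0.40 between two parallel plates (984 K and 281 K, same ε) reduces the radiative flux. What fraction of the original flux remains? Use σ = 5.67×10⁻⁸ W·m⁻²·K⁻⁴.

With N identical shields there are N+1 = 2 gaps in series, each with the same radiative resistance, so the flux falls to 1/(N+1) of its unshielded value.

ratio ≈ 0.500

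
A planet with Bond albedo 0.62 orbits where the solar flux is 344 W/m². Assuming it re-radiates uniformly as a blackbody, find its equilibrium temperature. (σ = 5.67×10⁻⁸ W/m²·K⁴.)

Power absorbed = (1−a)S·πR²; power emitted = 4πR²σT⁴. Equating and cancelling πR²:
T = ((1−a)S / 4σ)^(1/4) = (131 / (4 × 5.67×10⁻⁸))^(1/4) = (5.76×10^8)^(1/4).
T = 155 K.

T ≈ 155 K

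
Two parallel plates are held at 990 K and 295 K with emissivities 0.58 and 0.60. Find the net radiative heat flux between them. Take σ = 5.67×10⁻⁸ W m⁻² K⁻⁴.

q ≈ 22600 W/m²

For two large parallel gray plates, q = σ(T₁⁴ − T₂⁴) / (1/ε₁ + 1/ε₂ − 1).
1/ε₁ + 1/ε₂ − 1 = 1/0.58 + 1/0.60 − 1 = 2.391.
T₁⁴ − T₂⁴ = 9.61×10^11 − 7.57×10^9 = 9.53×10^11 K⁴.
q = 5.67×10⁻⁸ × 9.53×10^11 / 2.391 = 22600 W/m².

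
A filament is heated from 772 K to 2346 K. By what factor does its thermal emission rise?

P ∝ T⁴, so the ratio is (2346/772)⁴ = (3.039)⁴ = 85.3.

ratio ≈ 85.3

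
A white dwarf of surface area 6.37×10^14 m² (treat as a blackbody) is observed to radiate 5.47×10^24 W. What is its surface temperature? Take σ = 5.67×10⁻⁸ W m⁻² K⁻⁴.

T ≈ 19700 K

From P = σAT⁴, T = (P / σA)^(1/4) = (5.47×10^24 / (5.67×10⁻⁸ × 6.37×10^14))^(1/4).
T = (1.51×10^17)^(1/4) = 19700 K.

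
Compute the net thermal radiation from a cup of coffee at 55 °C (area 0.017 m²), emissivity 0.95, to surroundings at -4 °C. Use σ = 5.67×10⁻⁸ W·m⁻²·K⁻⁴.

Convert: 55 °C = 328 K; -4 °C = 269 K.
Q = εσA(T⁴ − T_s⁴). T⁴ − T_s⁴ = (328)⁴ − (269)⁴ = 1.16×10^10 − 5.24×10^9 = 6.34×10^9 K⁴.
Q = 0.95 × 5.67×10⁻⁸ × 0.0170 × 6.34×10^9 = 5.80 W.

Q ≈ 5.80 W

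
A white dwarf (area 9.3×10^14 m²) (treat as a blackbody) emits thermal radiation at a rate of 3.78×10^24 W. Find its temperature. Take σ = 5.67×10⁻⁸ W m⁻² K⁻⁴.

T ≈ 16400 K

From P = σAT⁴, T = (P / σA)^(1/4) = (3.78×10^24 / (5.67×10⁻⁸ × 9.30×10^14))^(1/4).
T = (7.17×10^16)^(1/4) = 16400 K.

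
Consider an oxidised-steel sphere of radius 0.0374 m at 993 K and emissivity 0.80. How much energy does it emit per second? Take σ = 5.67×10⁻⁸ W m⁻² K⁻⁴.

P ≈ 775 W

A = 4πr² = 4π × (0.0374)² = 0.0176 m².
P = εσAT⁴ = 0.80 × 5.67×10⁻⁸ × 0.0176 × (993)⁴ = 0.80 × 5.67×10⁻⁸ × 0.0176 × 9.72×10^11.
P = 775 W.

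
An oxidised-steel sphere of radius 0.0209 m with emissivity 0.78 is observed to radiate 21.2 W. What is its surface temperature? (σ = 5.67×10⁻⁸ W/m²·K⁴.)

T ≈ 544 K

A = 4πr² = 4π × (0.0209)² = 5.49×10^-3 m².
From P = εσAT⁴, T = (P / εσA)^(1/4) = (21.2 / (0.78 × 5.67×10⁻⁸ × 5.49×10^-3))^(1/4).
T = (8.73×10^10)^(1/4) = 544 K.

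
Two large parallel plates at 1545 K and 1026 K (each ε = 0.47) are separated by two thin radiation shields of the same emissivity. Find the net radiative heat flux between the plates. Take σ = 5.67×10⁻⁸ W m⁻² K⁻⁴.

Each of the 3 gaps contributes resistance (2/ε − 1) = 2/0.47 − 1 = 3.255; total = 9.766.
q = σ(T₁⁴ − T₂⁴) / 9.766 = 5.67×10⁻⁸ × 4.59×10^12 / 9.766 = 26600 W/m².

q ≈ 26600 W/m²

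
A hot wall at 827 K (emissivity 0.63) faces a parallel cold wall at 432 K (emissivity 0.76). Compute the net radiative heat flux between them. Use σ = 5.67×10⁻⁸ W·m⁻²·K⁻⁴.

For two large parallel gray plates, q = σ(T₁⁴ − T₂⁴) / (1/ε₁ + 1/ε₂ − 1).
1/ε₁ + 1/ε₂ − 1 = 1/0.63 + 1/0.76 − 1 = 1.903.
T₁⁴ − T₂⁴ = 4.68×10^11 − 3.48×10^10 = 4.33×10^11 K⁴.
q = 5.67×10⁻⁸ × 4.33×10^11 / 1.903 = 12900 W/m².

q ≈ 12900 W/m²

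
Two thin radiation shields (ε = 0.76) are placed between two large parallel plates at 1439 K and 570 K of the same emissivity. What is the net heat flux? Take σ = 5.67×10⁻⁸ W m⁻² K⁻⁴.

Each of the 3 gaps contributes resistance (2/ε − 1) = 2/0.76 − 1 = 1.632; total = 4.895.
q = σ(T₁⁴ − T₂⁴) / 4.895 = 5.67×10⁻⁸ × 4.18×10^12 / 4.895 = 48400 W/m².

q ≈ 48400 W/m²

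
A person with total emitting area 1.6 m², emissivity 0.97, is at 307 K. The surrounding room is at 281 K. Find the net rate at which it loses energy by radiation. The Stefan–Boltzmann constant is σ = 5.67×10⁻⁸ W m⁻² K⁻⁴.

Q ≈ 233 W

Q = εσA(T⁴ − T_s⁴). T⁴ − T_s⁴ = (307)⁴ − (281)⁴ = 8.88×10^9 − 6.23×10^9 = 2.65×10^9 K⁴.
Q = 0.97 × 5.67×10⁻⁸ × 1.60 × 2.65×10^9 = 233 W.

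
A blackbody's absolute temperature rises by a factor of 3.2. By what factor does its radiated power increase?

factor ≈ 105

P ∝ T⁴, so the power scales as (3.2)⁴ = 105.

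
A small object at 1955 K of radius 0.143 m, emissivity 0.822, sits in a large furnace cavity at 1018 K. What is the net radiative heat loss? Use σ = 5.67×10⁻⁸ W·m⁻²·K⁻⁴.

Q ≈ 1.62×10^5 W

A = 4πr² = 4π × (0.143)² = 0.257 m².
Q = εσA(T⁴ − T_s⁴). T⁴ − T_s⁴ = (1955)⁴ − (1018)⁴ = 1.46×10^13 − 1.07×10^12 = 1.35×10^13 K⁴.
Q = 0.822 × 5.67×10⁻⁸ × 0.257 × 1.35×10^13 = 1.62×10^5 W.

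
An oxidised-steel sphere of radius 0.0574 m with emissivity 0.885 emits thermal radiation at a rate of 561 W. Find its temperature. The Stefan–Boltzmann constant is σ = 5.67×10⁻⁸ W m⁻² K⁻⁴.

A = 4πr² = 4π × (0.0574)² = 0.0414 m².
From P = εσAT⁴, T = (P / εσA)^(1/4) = (561 / (0.885 × 5.67×10⁻⁸ × 0.0414))^(1/4).
T = (2.70×10^11)^(1/4) = 721 K.

T ≈ 721 K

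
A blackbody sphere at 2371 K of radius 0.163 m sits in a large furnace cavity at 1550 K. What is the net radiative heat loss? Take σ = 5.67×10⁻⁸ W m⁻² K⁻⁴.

A = 4πr² = 4π × (0.163)² = 0.334 m².
Q = σA(T⁴ − T_s⁴). T⁴ − T_s⁴ = (2371)⁴ − (1550)⁴ = 3.16×10^13 − 5.77×10^12 = 2.58×10^13 K⁴.
Q = 5.67×10⁻⁸ × 0.334 × 2.58×10^13 = 4.89×10^5 W.

Q ≈ 4.89×10^5 W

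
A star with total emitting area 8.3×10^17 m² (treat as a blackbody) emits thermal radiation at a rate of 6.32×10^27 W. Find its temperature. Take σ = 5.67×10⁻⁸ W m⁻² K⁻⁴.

T ≈ 19100 K

From P = σAT⁴, T = (P / σA)^(1/4) = (6.32×10^27 / (5.67×10⁻⁸ × 8.30×10^17))^(1/4).
T = (1.34×10^17)^(1/4) = 19100 K.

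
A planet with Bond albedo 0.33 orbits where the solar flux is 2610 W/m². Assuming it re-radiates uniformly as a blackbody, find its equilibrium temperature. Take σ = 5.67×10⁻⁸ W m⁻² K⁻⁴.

Power absorbed = (1−a)S·πR²; power emitted = 4πR²σT⁴. Equating and cancelling πR²:
T = ((1−a)S / 4σ)^(1/4) = (1750 / (4 × 5.67×10⁻⁸))^(1/4) = (7.71×10^9)^(1/4).
T = 296 K.

T ≈ 296 K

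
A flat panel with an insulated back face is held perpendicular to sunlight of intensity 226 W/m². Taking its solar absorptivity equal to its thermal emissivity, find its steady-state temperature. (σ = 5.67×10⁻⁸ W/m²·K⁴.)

T ≈ 251 K

Absorbed flux αS = emitted flux εσT⁴ (one radiating face); with α = ε, T = (S/σ)^(1/4).
T = (226 / 5.67×10⁻⁸)^(1/4) = (3.99×10^9)^(1/4).
T = 251 K.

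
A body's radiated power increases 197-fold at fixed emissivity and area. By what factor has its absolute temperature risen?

P ∝ T⁴ ⇒ T ∝ P^(1/4), so T scales by (197)^(1/4) = 3.75.

factor ≈ 3.75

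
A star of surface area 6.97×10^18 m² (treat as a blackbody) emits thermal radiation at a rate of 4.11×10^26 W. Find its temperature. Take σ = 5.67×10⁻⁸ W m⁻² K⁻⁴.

From P = σAT⁴, T = (P / σA)^(1/4) = (4.11×10^26 / (5.67×10⁻⁸ × 6.97×10^18))^(1/4).
T = (1.04×10^15)^(1/4) = 5680 K.

T ≈ 5680 K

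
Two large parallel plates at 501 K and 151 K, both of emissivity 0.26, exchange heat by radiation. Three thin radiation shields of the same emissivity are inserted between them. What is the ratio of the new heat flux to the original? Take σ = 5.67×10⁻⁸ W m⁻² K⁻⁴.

With N identical shields there are N+1 = 4 gaps in series, each with the same radiative resistance, so the flux falls to 1/(N+1) of its unshielded value.

ratio ≈ 0.250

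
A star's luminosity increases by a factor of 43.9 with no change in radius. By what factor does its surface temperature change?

P ∝ T⁴ ⇒ T ∝ P^(1/4), so T scales by (43.9)^(1/4) = 2.57.

factor ≈ 2.57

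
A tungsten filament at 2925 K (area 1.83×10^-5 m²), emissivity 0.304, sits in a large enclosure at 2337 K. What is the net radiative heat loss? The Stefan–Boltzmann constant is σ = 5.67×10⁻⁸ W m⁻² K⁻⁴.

Q = εσA(T⁴ − T_s⁴). T⁴ − T_s⁴ = (2925)⁴ − (2337)⁴ = 7.32×10^13 − 2.98×10^13 = 4.34×10^13 K⁴.
Q = 0.304 × 5.67×10⁻⁸ × 1.83×10^-5 × 4.34×10^13 = 13.7 W.

Q ≈ 13.7 W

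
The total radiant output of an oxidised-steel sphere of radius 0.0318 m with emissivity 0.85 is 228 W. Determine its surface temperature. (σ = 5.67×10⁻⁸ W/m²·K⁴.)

A = 4πr² = 4π × (0.0318)² = 0.0127 m².
From P = εσAT⁴, T = (P / εσA)^(1/4) = (228 / (0.85 × 5.67×10⁻⁸ × 0.0127))^(1/4).
T = (3.72×10^11)^(1/4) = 781 K.

T ≈ 781 K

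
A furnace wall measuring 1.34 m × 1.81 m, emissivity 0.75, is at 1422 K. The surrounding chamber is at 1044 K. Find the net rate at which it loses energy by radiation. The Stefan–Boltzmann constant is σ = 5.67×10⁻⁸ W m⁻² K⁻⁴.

A = 1.34 × 1.81 = 2.43 m².
Q = εσA(T⁴ − T_s⁴). T⁴ − T_s⁴ = (1422)⁴ − (1044)⁴ = 4.09×10^12 − 1.19×10^12 = 2.90×10^12 K⁴.
Q = 0.75 × 5.67×10⁻⁸ × 2.43 × 2.90×10^12 = 2.99×10^5 W.

Q ≈ 2.99×10^5 W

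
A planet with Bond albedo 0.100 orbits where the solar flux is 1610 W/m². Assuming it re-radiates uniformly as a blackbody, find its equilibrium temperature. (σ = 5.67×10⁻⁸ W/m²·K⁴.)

T ≈ 283 K

Power absorbed = (1−a)S·πR²; power emitted = 4πR²σT⁴. Equating and cancelling πR²:
T = ((1−a)S / 4σ)^(1/4) = (1450 / (4 × 5.67×10⁻⁸))^(1/4) = (6.39×10^9)^(1/4).
T = 283 K.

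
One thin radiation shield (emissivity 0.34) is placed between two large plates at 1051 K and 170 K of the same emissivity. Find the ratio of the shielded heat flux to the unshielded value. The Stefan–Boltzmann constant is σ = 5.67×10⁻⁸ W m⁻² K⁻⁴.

ratio ≈ 0.500

With N identical shields there are N+1 = 2 gaps in series, each with the same radiative resistance, so the flux falls to 1/(N+1) of its unshielded value.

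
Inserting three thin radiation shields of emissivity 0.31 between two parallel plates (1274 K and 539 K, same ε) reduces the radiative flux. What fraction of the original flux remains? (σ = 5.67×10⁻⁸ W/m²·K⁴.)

ratio ≈ 0.250

With N identical shields there are N+1 = 4 gaps in series, each with the same radiative resistance, so the flux falls to 1/(N+1) of its unshielded value.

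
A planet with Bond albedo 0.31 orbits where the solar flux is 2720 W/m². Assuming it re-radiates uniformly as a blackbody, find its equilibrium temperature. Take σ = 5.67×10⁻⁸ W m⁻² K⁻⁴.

T ≈ 302 K

Power absorbed = (1−a)S·πR²; power emitted = 4πR²σT⁴. Equating and cancelling πR²:
T = ((1−a)S / 4σ)^(1/4) = (1880 / (4 × 5.67×10⁻⁸))^(1/4) = (8.28×10^9)^(1/4).
T = 302 K.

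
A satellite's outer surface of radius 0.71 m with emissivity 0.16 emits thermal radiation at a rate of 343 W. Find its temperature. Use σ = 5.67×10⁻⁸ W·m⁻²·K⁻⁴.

T ≈ 278 K

A = 4πr² = 4π × (0.71)² = 6.33 m².
From P = εσAT⁴, T = (P / εσA)^(1/4) = (343 / (0.16 × 5.67×10⁻⁸ × 6.33))^(1/4).
T = (5.97×10^9)^(1/4) = 278 K.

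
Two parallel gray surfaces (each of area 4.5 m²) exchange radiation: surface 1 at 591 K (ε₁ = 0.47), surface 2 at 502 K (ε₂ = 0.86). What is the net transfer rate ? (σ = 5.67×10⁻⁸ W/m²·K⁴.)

For two large parallel gray plates, q = σ(T₁⁴ − T₂⁴) / (1/ε₁ + 1/ε₂ − 1).
1/ε₁ + 1/ε₂ − 1 = 1/0.47 + 1/0.86 − 1 = 2.290.
T₁⁴ − T₂⁴ = 1.22×10^11 − 6.35×10^10 = 5.85×10^10 K⁴.
q = 5.67×10⁻⁸ × 5.85×10^10 / 2.290 = 1450 W/m².
Q = q·A = 1450 × 4.5 = 6520 W.

Q ≈ 6520 W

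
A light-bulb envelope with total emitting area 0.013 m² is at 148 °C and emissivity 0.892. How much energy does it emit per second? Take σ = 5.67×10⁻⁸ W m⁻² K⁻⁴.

148 °C = 421 K.
P = εσAT⁴ = 0.892 × 5.67×10⁻⁸ × 0.0130 × (421)⁴ = 0.892 × 5.67×10⁻⁸ × 0.0130 × 3.14×10^10.
P = 20.7 W.

P ≈ 20.7 W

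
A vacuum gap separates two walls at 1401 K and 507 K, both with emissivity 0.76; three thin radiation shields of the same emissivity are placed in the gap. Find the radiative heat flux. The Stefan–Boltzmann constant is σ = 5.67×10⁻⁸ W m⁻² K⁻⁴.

q ≈ 32900 W/m²

Each of the 4 gaps contributes resistance (2/ε − 1) = 2/0.76 − 1 = 1.632; total = 6.526.
q = σ(T₁⁴ − T₂⁴) / 6.526 = 5.67×10⁻⁸ × 3.79×10^12 / 6.526 = 32900 W/m².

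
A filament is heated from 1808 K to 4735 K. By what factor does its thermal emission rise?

P ∝ T⁴, so the ratio is (4735/1808)⁴ = (2.619)⁴ = 47.0.

ratio ≈ 47.0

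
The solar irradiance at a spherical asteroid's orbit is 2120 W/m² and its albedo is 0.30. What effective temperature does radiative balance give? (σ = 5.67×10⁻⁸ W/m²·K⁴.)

Power absorbed = (1−a)S·πR²; power emitted = 4πR²σT⁴. Equating and cancelling πR²:
T = ((1−a)S / 4σ)^(1/4) = (1480 / (4 × 5.67×10⁻⁸))^(1/4) = (6.54×10^9)^(1/4).
T = 284 K.

T ≈ 284 K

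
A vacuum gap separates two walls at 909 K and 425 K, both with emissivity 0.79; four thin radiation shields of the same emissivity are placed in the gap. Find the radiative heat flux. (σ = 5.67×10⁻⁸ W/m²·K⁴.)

Each of the 5 gaps contributes resistance (2/ε − 1) = 2/0.79 − 1 = 1.532; total = 7.658.
q = σ(T₁⁴ − T₂⁴) / 7.658 = 5.67×10⁻⁸ × 6.50×10^11 / 7.658 = 4810 W/m².

q ≈ 4810 W/m²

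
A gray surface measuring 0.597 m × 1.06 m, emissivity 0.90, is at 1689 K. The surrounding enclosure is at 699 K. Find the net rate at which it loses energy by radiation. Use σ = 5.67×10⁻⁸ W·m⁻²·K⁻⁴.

A = 0.597 × 1.06 = 0.633 m².
Q = εσA(T⁴ − T_s⁴). T⁴ − T_s⁴ = (1689)⁴ − (699)⁴ = 8.14×10^12 − 2.39×10^11 = 7.90×10^12 K⁴.
Q = 0.90 × 5.67×10⁻⁸ × 0.633 × 7.90×10^12 = 2.55×10^5 W.

Q ≈ 2.55×10^5 W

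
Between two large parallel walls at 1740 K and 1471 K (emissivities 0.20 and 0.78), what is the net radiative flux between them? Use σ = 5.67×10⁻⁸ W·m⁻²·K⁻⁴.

q ≈ 48100 W/m²

For two large parallel gray plates, q = σ(T₁⁴ − T₂⁴) / (1/ε₁ + 1/ε₂ − 1).
1/ε₁ + 1/ε₂ − 1 = 1/0.20 + 1/0.78 − 1 = 5.282.
T₁⁴ − T₂⁴ = 9.17×10^12 − 4.68×10^12 = 4.48×10^12 K⁴.
q = 5.67×10⁻⁸ × 4.48×10^12 / 5.282 = 48100 W/m².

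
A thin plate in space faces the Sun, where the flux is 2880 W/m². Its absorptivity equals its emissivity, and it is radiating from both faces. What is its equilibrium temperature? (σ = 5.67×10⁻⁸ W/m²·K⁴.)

T ≈ 399 K

Absorbed flux αS = emitted flux 2εσT⁴ per unit area; with α = ε this gives T = (S/2σ)^(1/4).
T = (2880 / (2 × 5.67×10⁻⁸))^(1/4) = (2.54×10^10)^(1/4).
T = 399 K.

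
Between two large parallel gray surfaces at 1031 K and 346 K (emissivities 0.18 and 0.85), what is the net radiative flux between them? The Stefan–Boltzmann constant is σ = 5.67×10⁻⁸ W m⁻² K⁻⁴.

q ≈ 11000 W/m²

For two large parallel gray plates, q = σ(T₁⁴ − T₂⁴) / (1/ε₁ + 1/ε₂ − 1).
1/ε₁ + 1/ε₂ − 1 = 1/0.18 + 1/0.85 − 1 = 5.732.
T₁⁴ − T₂⁴ = 1.13×10^12 − 1.43×10^10 = 1.12×10^12 K⁴.
q = 5.67×10⁻⁸ × 1.12×10^12 / 5.732 = 11000 W/m².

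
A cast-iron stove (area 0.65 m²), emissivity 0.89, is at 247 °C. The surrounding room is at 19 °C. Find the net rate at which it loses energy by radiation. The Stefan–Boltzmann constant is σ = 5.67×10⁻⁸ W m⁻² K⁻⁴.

Q ≈ 2160 W

Convert: 247 °C = 520 K; 19 °C = 292 K.
Q = εσA(T⁴ − T_s⁴). T⁴ − T_s⁴ = (520)⁴ − (292)⁴ = 7.31×10^10 − 7.27×10^9 = 6.58×10^10 K⁴.
Q = 0.89 × 5.67×10⁻⁸ × 0.650 × 6.58×10^10 = 2160 W.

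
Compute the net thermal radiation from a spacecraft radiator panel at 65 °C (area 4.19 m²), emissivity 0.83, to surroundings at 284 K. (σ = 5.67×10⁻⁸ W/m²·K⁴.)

Q ≈ 1290 W

Convert: 65 °C = 338 K.
Q = εσA(T⁴ − T_s⁴). T⁴ − T_s⁴ = (338)⁴ − (284)⁴ = 1.31×10^10 − 6.51×10^9 = 6.55×10^9 K⁴.
Q = 0.83 × 5.67×10⁻⁸ × 4.19 × 6.55×10^9 = 1290 W.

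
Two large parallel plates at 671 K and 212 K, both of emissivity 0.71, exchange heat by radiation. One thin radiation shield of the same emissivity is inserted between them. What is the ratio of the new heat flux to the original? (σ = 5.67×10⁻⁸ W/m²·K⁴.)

ratio ≈ 0.500

With N identical shields there are N+1 = 2 gaps in series, each with the same radiative resistance, so the flux falls to 1/(N+1) of its unshielded value.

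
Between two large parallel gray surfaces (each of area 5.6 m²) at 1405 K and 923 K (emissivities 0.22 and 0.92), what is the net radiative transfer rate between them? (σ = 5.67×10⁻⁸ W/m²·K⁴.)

For two large parallel gray plates, q = σ(T₁⁴ − T₂⁴) / (1/ε₁ + 1/ε₂ − 1).
1/ε₁ + 1/ε₂ − 1 = 1/0.22 + 1/0.92 − 1 = 4.632.
T₁⁴ − T₂⁴ = 3.90×10^12 − 7.26×10^11 = 3.17×10^12 K⁴.
q = 5.67×10⁻⁸ × 3.17×10^12 / 4.632 = 38800 W/m².
Q = q·A = 38800 × 5.6 = 2.17×10^5 W.

Q ≈ 2.17×10^5 W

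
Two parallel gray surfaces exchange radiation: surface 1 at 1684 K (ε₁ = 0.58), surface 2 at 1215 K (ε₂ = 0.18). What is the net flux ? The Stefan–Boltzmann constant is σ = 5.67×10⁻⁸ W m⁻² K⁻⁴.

For two large parallel gray plates, q = σ(T₁⁴ − T₂⁴) / (1/ε₁ + 1/ε₂ − 1).
1/ε₁ + 1/ε₂ − 1 = 1/0.58 + 1/0.18 − 1 = 6.280.
T₁⁴ − T₂⁴ = 8.04×10^12 − 2.18×10^12 = 5.86×10^12 K⁴.
q = 5.67×10⁻⁸ × 5.86×10^12 / 6.280 = 52900 W/m².

q ≈ 52900 W/m²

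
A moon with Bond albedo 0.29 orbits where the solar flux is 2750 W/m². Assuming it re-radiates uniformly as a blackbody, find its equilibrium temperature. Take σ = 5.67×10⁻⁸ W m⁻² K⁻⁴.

Power absorbed = (1−a)S·πR²; power emitted = 4πR²σT⁴. Equating and cancelling πR²:
T = ((1−a)S / 4σ)^(1/4) = (1950 / (4 × 5.67×10⁻⁸))^(1/4) = (8.61×10^9)^(1/4).
T = 305 K.

T ≈ 305 K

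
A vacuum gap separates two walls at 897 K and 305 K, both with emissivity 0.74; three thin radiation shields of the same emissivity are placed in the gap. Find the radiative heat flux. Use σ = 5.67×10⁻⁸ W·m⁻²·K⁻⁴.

Each of the 4 gaps contributes resistance (2/ε − 1) = 2/0.74 − 1 = 1.703; total = 6.811.
q = σ(T₁⁴ − T₂⁴) / 6.811 = 5.67×10⁻⁸ × 6.39×10^11 / 6.811 = 5320 W/m².

q ≈ 5320 W/m²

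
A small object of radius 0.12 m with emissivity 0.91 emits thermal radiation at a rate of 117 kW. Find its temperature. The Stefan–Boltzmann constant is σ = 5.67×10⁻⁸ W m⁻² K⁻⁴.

T ≈ 1880 K

A = 4πr² = 4π × (0.12)² = 0.181 m².
From P = εσAT⁴, T = (P / εσA)^(1/4) = (1.17×10^5 / (0.91 × 5.67×10⁻⁸ × 0.181))^(1/4).
T = (1.25×10^13)^(1/4) = 1880 K.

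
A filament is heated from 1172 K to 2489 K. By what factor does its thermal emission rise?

P ∝ T⁴, so the ratio is (2489/1172)⁴ = (2.124)⁴ = 20.3.

ratio ≈ 20.3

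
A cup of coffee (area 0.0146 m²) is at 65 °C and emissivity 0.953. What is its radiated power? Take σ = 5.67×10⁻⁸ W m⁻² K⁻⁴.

P ≈ 10.3 W

65 °C = 338 K.
P = εσAT⁴ = 0.953 × 5.67×10⁻⁸ × 0.0146 × (338)⁴ = 0.953 × 5.67×10⁻⁸ × 0.0146 × 1.31×10^10.
P = 10.3 W.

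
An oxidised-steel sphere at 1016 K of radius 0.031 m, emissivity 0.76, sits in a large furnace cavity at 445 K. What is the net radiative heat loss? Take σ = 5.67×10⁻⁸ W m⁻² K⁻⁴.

A = 4πr² = 4π × (0.031)² = 0.0121 m².
Q = εσA(T⁴ − T_s⁴). T⁴ − T_s⁴ = (1016)⁴ − (445)⁴ = 1.07×10^12 − 3.92×10^10 = 1.03×10^12 K⁴.
Q = 0.76 × 5.67×10⁻⁸ × 0.0121 × 1.03×10^12 = 534 W.

Q ≈ 534 W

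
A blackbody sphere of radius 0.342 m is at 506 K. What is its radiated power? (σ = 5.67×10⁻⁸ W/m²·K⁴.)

A = 4πr² = 4π × (0.342)² = 1.47 m².
P = σAT⁴ = 5.67×10⁻⁸ × 1.47 × (506)⁴ = 5.67×10⁻⁸ × 1.47 × 6.56×10^10.
P = 5460 W.

P ≈ 5460 W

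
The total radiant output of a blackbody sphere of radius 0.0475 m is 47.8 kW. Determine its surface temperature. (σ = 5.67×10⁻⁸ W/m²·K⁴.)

A = 4πr² = 4π × (0.0475)² = 0.0284 m².
From P = σAT⁴, T = (P / σA)^(1/4) = (47800 / (5.67×10⁻⁸ × 0.0284))^(1/4).
T = (2.97×10^13)^(1/4) = 2340 K.

T ≈ 2340 K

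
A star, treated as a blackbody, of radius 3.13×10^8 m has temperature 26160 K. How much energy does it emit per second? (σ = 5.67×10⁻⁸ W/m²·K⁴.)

A = 4πr² = 4π × (3.13×10^8)² = 1.23×10^18 m².
P = σAT⁴ = 5.67×10⁻⁸ × 1.23×10^18 × (26160)⁴ = 5.67×10⁻⁸ × 1.23×10^18 × 4.68×10^17.
P = 3.27×10^28 W.

P ≈ 3.27×10^28 W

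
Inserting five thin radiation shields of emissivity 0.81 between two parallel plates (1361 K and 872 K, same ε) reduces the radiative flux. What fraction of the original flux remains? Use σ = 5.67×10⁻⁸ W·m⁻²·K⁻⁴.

With N identical shields there are N+1 = 6 gaps in series, each with the same radiative resistance, so the flux falls to 1/(N+1) of its unshielded value.

ratio ≈ 0.167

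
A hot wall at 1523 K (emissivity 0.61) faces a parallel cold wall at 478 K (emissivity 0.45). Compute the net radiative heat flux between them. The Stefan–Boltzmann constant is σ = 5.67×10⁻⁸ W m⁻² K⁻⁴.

For two large parallel gray plates, q = σ(T₁⁴ − T₂⁴) / (1/ε₁ + 1/ε₂ − 1).
1/ε₁ + 1/ε₂ − 1 = 1/0.61 + 1/0.45 − 1 = 2.862.
T₁⁴ − T₂⁴ = 5.38×10^12 − 5.22×10^10 = 5.33×10^12 K⁴.
q = 5.67×10⁻⁸ × 5.33×10^12 / 2.862 = 1.06×10^5 W/m².

q ≈ 1.06×10^5 W/m²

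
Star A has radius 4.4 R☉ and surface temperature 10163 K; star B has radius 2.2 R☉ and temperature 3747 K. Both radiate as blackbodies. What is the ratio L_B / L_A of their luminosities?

L_B/L_A ≈ 4.62×10^-3

L = 4πR²σT⁴ ∝ R²T⁴, so L_B/L_A = (2.2/4.4)² × (3747/10163)⁴ = 0.250 × 0.0185 = 4.62×10^-3.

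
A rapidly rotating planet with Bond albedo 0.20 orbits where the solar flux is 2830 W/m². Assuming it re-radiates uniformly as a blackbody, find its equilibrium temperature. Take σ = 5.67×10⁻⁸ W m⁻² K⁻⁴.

T ≈ 316 K

Power absorbed = (1−a)S·πR²; power emitted = 4πR²σT⁴. Equating and cancelling πR²:
T = ((1−a)S / 4σ)^(1/4) = (2260 / (4 × 5.67×10⁻⁸))^(1/4) = (9.98×10^9)^(1/4).
T = 316 K.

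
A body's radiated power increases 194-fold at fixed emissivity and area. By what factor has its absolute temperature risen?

factor ≈ 3.73

P ∝ T⁴ ⇒ T ∝ P^(1/4), so T scales by (194)^(1/4) = 3.73.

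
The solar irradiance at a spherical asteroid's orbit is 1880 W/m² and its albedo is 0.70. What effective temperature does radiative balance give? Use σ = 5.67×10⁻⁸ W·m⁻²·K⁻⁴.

Power absorbed = (1−a)S·πR²; power emitted = 4πR²σT⁴. Equating and cancelling πR²:
T = ((1−a)S / 4σ)^(1/4) = (564 / (4 × 5.67×10⁻⁸))^(1/4) = (2.49×10^9)^(1/4).
T = 223 K.

T ≈ 223 K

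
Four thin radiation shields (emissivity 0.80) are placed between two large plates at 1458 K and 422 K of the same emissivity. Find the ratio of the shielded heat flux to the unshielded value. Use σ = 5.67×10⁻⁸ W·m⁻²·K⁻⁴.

With N identical shields there are N+1 = 5 gaps in series, each with the same radiative resistance, so the flux falls to 1/(N+1) of its unshielded value.

ratio ≈ 0.200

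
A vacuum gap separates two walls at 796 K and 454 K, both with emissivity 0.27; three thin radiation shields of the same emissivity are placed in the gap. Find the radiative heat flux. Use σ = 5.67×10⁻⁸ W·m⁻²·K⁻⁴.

Each of the 4 gaps contributes resistance (2/ε − 1) = 2/0.27 − 1 = 6.407; total = 25.63.
q = σ(T₁⁴ − T₂⁴) / 25.63 = 5.67×10⁻⁸ × 3.59×10^11 / 25.63 = 794 W/m².

q ≈ 794 W/m²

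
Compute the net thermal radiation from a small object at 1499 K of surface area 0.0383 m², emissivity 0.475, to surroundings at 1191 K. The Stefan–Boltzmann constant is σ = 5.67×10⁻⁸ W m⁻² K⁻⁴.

Q = εσA(T⁴ − T_s⁴). T⁴ − T_s⁴ = (1499)⁴ − (1191)⁴ = 5.05×10^12 − 2.01×10^12 = 3.04×10^12 K⁴.
Q = 0.475 × 5.67×10⁻⁸ × 0.0383 × 3.04×10^12 = 3130 W.

Q ≈ 3130 W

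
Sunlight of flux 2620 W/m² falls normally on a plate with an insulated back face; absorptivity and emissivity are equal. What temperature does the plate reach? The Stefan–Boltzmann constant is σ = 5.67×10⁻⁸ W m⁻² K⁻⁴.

Absorbed flux αS = emitted flux εσT⁴ (one radiating face); with α = ε, T = (S/σ)^(1/4).
T = (2620 / 5.67×10⁻⁸)^(1/4) = (4.62×10^10)^(1/4).
T = 464 K.

T ≈ 464 K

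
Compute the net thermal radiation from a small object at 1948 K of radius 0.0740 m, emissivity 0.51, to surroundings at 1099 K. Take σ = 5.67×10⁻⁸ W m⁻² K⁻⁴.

Q ≈ 25800 W

A = 4πr² = 4π × (0.0740)² = 0.0688 m².
Q = εσA(T⁴ − T_s⁴). T⁴ − T_s⁴ = (1948)⁴ − (1099)⁴ = 1.44×10^13 − 1.46×10^12 = 1.29×10^13 K⁴.
Q = 0.51 × 5.67×10⁻⁸ × 0.0688 × 1.29×10^13 = 25800 W.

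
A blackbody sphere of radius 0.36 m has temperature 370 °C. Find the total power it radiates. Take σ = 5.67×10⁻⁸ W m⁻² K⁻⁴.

A = 4πr² = 4π × (0.36)² = 1.63 m².
370 °C = 643 K.
P = σAT⁴ = 5.67×10⁻⁸ × 1.63 × (643)⁴ = 5.67×10⁻⁸ × 1.63 × 1.71×10^11.
P = 15800 W.

P ≈ 15800 W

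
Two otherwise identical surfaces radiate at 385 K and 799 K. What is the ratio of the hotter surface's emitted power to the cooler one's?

P ∝ T⁴, so the ratio is (799/385)⁴ = (2.075)⁴ = 18.6.

ratio ≈ 18.6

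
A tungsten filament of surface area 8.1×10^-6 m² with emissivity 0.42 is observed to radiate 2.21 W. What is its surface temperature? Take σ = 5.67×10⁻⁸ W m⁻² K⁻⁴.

T ≈ 1840 K

From P = εσAT⁴, T = (P / εσA)^(1/4) = (2.21 / (0.42 × 5.67×10⁻⁸ × 8.10×10^-6))^(1/4).
T = (1.15×10^13)^(1/4) = 1840 K.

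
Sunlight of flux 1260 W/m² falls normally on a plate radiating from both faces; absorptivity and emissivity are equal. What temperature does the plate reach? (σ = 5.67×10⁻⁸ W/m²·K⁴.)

Absorbed flux αS = emitted flux 2εσT⁴ per unit area; with α = ε this gives T = (S/2σ)^(1/4).
T = (1260 / (2 × 5.67×10⁻⁸))^(1/4) = (1.11×10^10)^(1/4).
T = 325 K.

T ≈ 325 K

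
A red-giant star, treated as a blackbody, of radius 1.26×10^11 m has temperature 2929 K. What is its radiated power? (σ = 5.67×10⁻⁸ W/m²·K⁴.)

A = 4πr² = 4π × (1.26×10^11)² = 2.00×10^23 m².
P = σAT⁴ = 5.67×10⁻⁸ × 2.00×10^23 × (2929)⁴ = 5.67×10⁻⁸ × 2.00×10^23 × 7.36×10^13.
P = 8.33×10^29 W.

P ≈ 8.33×10^29 W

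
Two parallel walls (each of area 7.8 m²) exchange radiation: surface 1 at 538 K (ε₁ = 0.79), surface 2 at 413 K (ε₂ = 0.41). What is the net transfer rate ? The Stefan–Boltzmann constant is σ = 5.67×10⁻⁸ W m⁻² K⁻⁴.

Q ≈ 8940 W

For two large parallel gray plates, q = σ(T₁⁴ − T₂⁴) / (1/ε₁ + 1/ε₂ − 1).
1/ε₁ + 1/ε₂ − 1 = 1/0.79 + 1/0.41 − 1 = 2.705.
T₁⁴ − T₂⁴ = 8.38×10^10 − 2.91×10^10 = 5.47×10^10 K⁴.
q = 5.67×10⁻⁸ × 5.47×10^10 / 2.705 = 1150 W/m².
Q = q·A = 1150 × 7.8 = 8940 W.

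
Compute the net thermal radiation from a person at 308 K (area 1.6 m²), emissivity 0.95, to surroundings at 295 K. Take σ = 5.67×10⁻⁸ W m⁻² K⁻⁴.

Q ≈ 123 W

Q = εσA(T⁴ − T_s⁴). T⁴ − T_s⁴ = (308)⁴ − (295)⁴ = 9.00×10^9 − 7.57×10^9 = 1.43×10^9 K⁴.
Q = 0.95 × 5.67×10⁻⁸ × 1.60 × 1.43×10^9 = 123 W.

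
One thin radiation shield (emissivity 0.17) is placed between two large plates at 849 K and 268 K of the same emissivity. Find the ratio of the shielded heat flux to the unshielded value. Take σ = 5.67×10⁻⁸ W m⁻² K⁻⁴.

With N identical shields there are N+1 = 2 gaps in series, each with the same radiative resistance, so the flux falls to 1/(N+1) of its unshielded value.

ratio ≈ 0.500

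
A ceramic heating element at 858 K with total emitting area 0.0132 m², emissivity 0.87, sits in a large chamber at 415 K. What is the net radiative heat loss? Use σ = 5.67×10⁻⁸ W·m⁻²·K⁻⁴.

Q = εσA(T⁴ − T_s⁴). T⁴ − T_s⁴ = (858)⁴ − (415)⁴ = 5.42×10^11 − 2.97×10^10 = 5.12×10^11 K⁴.
Q = 0.87 × 5.67×10⁻⁸ × 0.0132 × 5.12×10^11 = 334 W.

Q ≈ 334 W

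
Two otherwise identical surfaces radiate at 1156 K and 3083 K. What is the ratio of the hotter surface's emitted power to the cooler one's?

ratio ≈ 50.6

P ∝ T⁴, so the ratio is (3083/1156)⁴ = (2.667)⁴ = 50.6.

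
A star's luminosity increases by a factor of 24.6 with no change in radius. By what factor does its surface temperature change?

factor ≈ 2.23

P ∝ T⁴ ⇒ T ∝ P^(1/4), so T scales by (24.6)^(1/4) = 2.23.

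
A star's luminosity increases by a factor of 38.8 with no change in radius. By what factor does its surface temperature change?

P ∝ T⁴ ⇒ T ∝ P^(1/4), so T scales by (38.8)^(1/4) = 2.50.

factor ≈ 2.50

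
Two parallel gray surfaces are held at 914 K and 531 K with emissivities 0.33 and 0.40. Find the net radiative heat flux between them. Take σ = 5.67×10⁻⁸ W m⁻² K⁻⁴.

For two large parallel gray plates, q = σ(T₁⁴ − T₂⁴) / (1/ε₁ + 1/ε₂ − 1).
1/ε₁ + 1/ε₂ − 1 = 1/0.33 + 1/0.40 − 1 = 4.530.
T₁⁴ − T₂⁴ = 6.98×10^11 − 7.95×10^10 = 6.18×10^11 K⁴.
q = 5.67×10⁻⁸ × 6.18×10^11 / 4.530 = 7740 W/m².

q ≈ 7740 W/m²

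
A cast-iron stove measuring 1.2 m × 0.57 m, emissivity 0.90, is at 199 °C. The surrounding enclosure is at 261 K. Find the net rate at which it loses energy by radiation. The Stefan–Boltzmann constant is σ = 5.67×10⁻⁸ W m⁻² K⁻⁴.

Q ≈ 1570 W

A = 1.2 × 0.57 = 0.684 m².
Convert: 199 °C = 472 K.
Q = εσA(T⁴ − T_s⁴). T⁴ − T_s⁴ = (472)⁴ − (261)⁴ = 4.96×10^10 − 4.64×10^9 = 4.50×10^10 K⁴.
Q = 0.90 × 5.67×10⁻⁸ × 0.684 × 4.50×10^10 = 1570 W.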